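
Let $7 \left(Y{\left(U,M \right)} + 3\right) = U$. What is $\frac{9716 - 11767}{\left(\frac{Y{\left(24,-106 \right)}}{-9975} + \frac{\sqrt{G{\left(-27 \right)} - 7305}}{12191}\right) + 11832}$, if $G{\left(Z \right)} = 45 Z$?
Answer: $- \frac{1953807901493492375935975}{11271309120690386457197881} + \frac{27090334441126250 i \sqrt{2130}}{11271309120690386457197881} \approx -0.17334 + 1.1093 \cdot 10^{-7} i$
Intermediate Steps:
$Y{\left(U,M \right)} = -3 + \frac{U}{7}$
$\frac{9716 - 11767}{\left(\frac{Y{\left(24,-106 \right)}}{-9975} + \frac{\sqrt{G{\left(-27 \right)} - 7305}}{12191}\right) + 11832} = \frac{9716 - 11767}{\left(\frac{-3 + \frac{1}{7} \cdot 24}{-9975} + \frac{\sqrt{45 \left(-27\right) - 7305}}{12191}\right) + 11832} = - \frac{2051}{\left(\left(-3 + \frac{24}{7}\right) \left(- \frac{1}{9975}\right) + \sqrt{-1215 - 7305} \cdot \frac{1}{12191}\right) + 11832} = - \frac{2051}{\left(\frac{3}{7} \left(- \frac{1}{9975}\right) + \sqrt{-8520} \cdot \frac{1}{12191}\right) + 11832} = - \frac{2051}{\left(- \frac{1}{23275} + 2 i \sqrt{2130} \cdot \frac{1}{12191}\right) + 11832} = - \frac{2051}{\left(- \frac{1}{23275} + \frac{2 i \sqrt{2130}}{12191}\right) + 11832} = - \frac{2051}{\frac{275389799}{23275} + \frac{2 i \sqrt{2130}}{12191}}$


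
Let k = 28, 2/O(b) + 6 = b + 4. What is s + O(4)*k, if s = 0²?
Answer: 28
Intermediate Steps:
O(b) = 2/(-2 + b) (O(b) = 2/(-6 + (b + 4)) = 2/(-6 + (4 + b)) = 2/(-2 + b))
s = 0
s + O(4)*k = 0 + (2/(-2 + 4))*28 = 0 + (2/2)*28 = 0 + (2*(½))*28 = 0 + 1*28 = 0 + 28 = 28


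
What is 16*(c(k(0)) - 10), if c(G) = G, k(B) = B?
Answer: -160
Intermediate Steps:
16*(c(k(0)) - 10) = 16*(0 - 10) = 16*(-10) = -160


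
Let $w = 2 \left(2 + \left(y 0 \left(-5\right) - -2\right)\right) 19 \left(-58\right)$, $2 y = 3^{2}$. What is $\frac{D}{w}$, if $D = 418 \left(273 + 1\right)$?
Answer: $- \frac{1507}{116} \approx -12.991$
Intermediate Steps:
$y = \frac{9}{2}$ ($y = \frac{3^{2}}{2} = \frac{1}{2} \cdot 9 = \frac{9}{2} \approx 4.5$)
$D = 114532$ ($D = 418 \cdot 274 = 114532$)
$w = -8816$ ($w = 2 \left(2 + \left(\frac{9}{2} \cdot 0 \left(-5\right) - -2\right)\right) 19 \left(-58\right) = 2 \left(2 + \left(0 \left(-5\right) + 2\right)\right) 19 \left(-58\right) = 2 \left(2 + \left(0 + 2\right)\right) 19 \left(-58\right) = 2 \left(2 + 2\right) 19 \left(-58\right) = 2 \cdot 4 \cdot 19 \left(-58\right) = 8 \cdot 19 \left(-58\right) = 152 \left(-58\right) = -8816$)
$\frac{D}{w} = \frac{114532}{-8816} = 114532 \left(- \frac{1}{8816}\right) = - \frac{1507}{116}$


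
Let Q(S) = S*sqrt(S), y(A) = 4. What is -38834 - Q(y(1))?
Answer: -38842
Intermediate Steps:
Q(S) = S**(3/2)
-38834 - Q(y(1)) = -38834 - 4**(3/2) = -38834 - 1*8 = -38834 - 8 = -38842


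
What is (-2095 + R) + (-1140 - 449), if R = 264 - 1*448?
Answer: -3868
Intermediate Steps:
R = -184 (R = 264 - 448 = -184)
(-2095 + R) + (-1140 - 449) = (-2095 - 184) + (-1140 - 449) = -2279 - 1589 = -3868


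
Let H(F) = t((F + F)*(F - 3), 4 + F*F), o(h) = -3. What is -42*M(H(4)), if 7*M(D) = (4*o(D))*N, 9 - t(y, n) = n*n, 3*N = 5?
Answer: 120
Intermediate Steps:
N = 5/3 (N = (⅓)*5 = 5/3 ≈ 1.6667)
t(y, n) = 9 - n² (t(y, n) = 9 - n*n = 9 - n²)
H(F) = 9 - (4 + F²)² (H(F) = 9 - (4 + F*F)² = 9 - (4 + F²)²)
M(D) = -20/7 (M(D) = ((4*(-3))*(5/3))/7 = (-12*5/3)/7 = (⅐)*(-20) = -20/7)
-42*M(H(4)) = -42*(-20/7) = 120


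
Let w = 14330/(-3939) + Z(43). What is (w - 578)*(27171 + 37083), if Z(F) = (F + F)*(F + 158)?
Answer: 1409271887476/1313 ≈ 1.0733e+9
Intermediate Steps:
Z(F) = 2*F*(158 + F) (Z(F) = (2*F)*(158 + F) = 2*F*(158 + F))
w = 68075224/3939 (w = 14330/(-3939) + 2*43*(158 + 43) = 14330*(-1/3939) + 2*43*201 = -14330/3939 + 17286 = 68075224/3939 ≈ 17282.)
(w - 578)*(27171 + 37083) = (68075224/3939 - 578)*(27171 + 37083) = (65798482/3939)*64254 = 1409271887476/1313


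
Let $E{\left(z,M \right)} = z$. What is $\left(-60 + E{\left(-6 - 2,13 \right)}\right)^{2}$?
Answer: $4624$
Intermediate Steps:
$\left(-60 + E{\left(-6 - 2,13 \right)}\right)^{2} = \left(-60 - 8\right)^{2} = \left(-68\right)^{2} = 4624$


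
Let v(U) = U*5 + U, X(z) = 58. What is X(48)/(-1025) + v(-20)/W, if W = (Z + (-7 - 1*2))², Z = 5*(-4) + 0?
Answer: -171778/862025 ≈ -0.19927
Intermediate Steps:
Z = -20 (Z = -20 + 0 = -20)
W = 841 (W = (-20 + (-7 - 1*2))² = (-20 + (-7 - 2))² = (-20 - 9)² = (-29)² = 841)
v(U) = 6*U (v(U) = 5*U + U = 6*U)
X(48)/(-1025) + v(-20)/W = 58/(-1025) + (6*(-20))/841 = 58*(-1/1025) - 120*1/841 = -58/1025 - 120/841 = -171778/862025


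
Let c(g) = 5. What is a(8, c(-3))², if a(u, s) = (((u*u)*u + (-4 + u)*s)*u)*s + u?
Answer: 453178944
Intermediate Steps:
a(u, s) = u + s*u*(u³ + s*(-4 + u)) (a(u, s) = ((u²*u + s*(-4 + u))*u)*s + u = ((u³ + s*(-4 + u))*u)*s + u = (u*(u³ + s*(-4 + u)))*s + u = s*u*(u³ + s*(-4 + u)) + u = u + s*u*(u³ + s*(-4 + u)))
a(8, c(-3))² = (8*(1 - 4*5² + 5*8³ + 8*5²))² = (8*(1 - 4*25 + 5*512 + 8*25))² = (8*(1 - 100 + 2560 + 200))² = (8*2661)² = 21288² = 453178944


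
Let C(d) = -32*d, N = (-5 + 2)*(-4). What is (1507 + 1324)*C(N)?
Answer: -1087104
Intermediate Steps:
N = 12 (N = -3*(-4) = 12)
(1507 + 1324)*C(N) = (1507 + 1324)*(-32*12) = 2831*(-384) = -1087104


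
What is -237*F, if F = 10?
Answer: -2370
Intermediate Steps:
-237*F = -237*10 = -2370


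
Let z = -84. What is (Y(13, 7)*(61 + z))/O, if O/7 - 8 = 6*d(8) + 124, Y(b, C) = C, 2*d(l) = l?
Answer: -23/156 ≈ -0.14744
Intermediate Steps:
d(l) = l/2
O = 1092 (O = 56 + 7*(6*((½)*8) + 124) = 56 + 7*(6*4 + 124) = 56 + 7*(24 + 124) = 56 + 7*148 = 56 + 1036 = 1092)
(Y(13, 7)*(61 + z))/O = (7*(61 - 84))/1092 = (7*(-23))*(1/1092) = -161*1/1092 = -23/156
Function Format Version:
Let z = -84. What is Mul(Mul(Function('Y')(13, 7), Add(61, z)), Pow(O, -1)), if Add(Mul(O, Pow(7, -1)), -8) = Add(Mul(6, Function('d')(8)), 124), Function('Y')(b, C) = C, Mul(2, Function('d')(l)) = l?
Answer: Rational(-23, 156) ≈ -0.14744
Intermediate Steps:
Function('d')(l) = Mul(Rational(1, 2), l)
O = 1092 (O = Add(56, Mul(7, Add(Mul(6, Mul(Rational(1, 2), 8)), 124))) = Add(56, Mul(7, Add(Mul(6, 4), 124))) = Add(56, Mul(7, Add(24, 124))) = Add(56, Mul(7, 148)) = Add(56, 1036) = 1092)
Mul(Mul(Function('Y')(13, 7), Add(61, z)), Pow(O, -1)) = Mul(Mul(7, Add(61, -84)), Pow(1092, -1)) = Mul(Mul(7, -23), Rational(1, 1092)) = Mul(-161, Rational(1, 1092)) = Rational(-23, 156)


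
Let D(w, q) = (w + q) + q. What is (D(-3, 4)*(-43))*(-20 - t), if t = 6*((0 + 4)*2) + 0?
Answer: 14620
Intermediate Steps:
D(w, q) = w + 2*q (D(w, q) = (q + w) + q = w + 2*q)
t = 48 (t = 6*(4*2) + 0 = 6*8 + 0 = 48 + 0 = 48)
(D(-3, 4)*(-43))*(-20 - t) = ((-3 + 2*4)*(-43))*(-20 - 1*48) = ((-3 + 8)*(-43))*(-20 - 48) = (5*(-43))*(-68) = -215*(-68) = 14620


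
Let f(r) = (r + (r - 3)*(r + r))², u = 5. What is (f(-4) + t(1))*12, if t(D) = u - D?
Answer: 32496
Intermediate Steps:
t(D) = 5 - D
f(r) = (r + 2*r*(-3 + r))² (f(r) = (r + (-3 + r)*(2*r))² = (r + 2*r*(-3 + r))²)
(f(-4) + t(1))*12 = ((-4)²*(-5 + 2*(-4))² + (5 - 1*1))*12 = (16*(-5 - 8)² + (5 - 1))*12 = (16*(-13)² + 4)*12 = (16*169 + 4)*12 = (2704 + 4)*12 = 2708*12 = 32496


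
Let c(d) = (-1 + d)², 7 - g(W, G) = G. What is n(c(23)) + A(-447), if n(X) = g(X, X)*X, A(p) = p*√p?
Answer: -230868 - 447*I*√447 ≈ -2.3087e+5 - 9450.6*I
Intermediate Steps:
g(W, G) = 7 - G
A(p) = p^(3/2)
n(X) = X*(7 - X) (n(X) = (7 - X)*X = X*(7 - X))
n(c(23)) + A(-447) = (-1 + 23)²*(7 - (-1 + 23)²) + (-447)^(3/2) = 22²*(7 - 1*22²) - 447*I*√447 = 484*(7 - 1*484) - 447*I*√447 = 484*(7 - 484) - 447*I*√447 = 484*(-477) - 447*I*√447 = -230868 - 447*I*√447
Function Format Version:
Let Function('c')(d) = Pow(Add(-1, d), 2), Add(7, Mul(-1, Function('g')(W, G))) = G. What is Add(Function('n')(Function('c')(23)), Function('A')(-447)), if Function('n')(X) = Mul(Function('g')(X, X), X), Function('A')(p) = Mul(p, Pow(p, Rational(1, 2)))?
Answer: Add(-230868, Mul(-447, I, Pow(447, Rational(1, 2)))) ≈ Add(-2.3087e+5, Mul(-9450.6, I))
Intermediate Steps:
Function('g')(W, G) = Add(7, Mul(-1, G))
Function('A')(p) = Pow(p, Rational(3, 2))
Function('n')(X) = Mul(X, Add(7, Mul(-1, X))) (Function('n')(X) = Mul(Add(7, Mul(-1, X)), X) = Mul(X, Add(7, Mul(-1, X))))
Add(Function('n')(Function('c')(23)), Function('A')(-447)) = Add(Mul(Pow(Add(-1, 23), 2), Add(7, Mul(-1, Pow(Add(-1, 23), 2)))), Pow(-447, Rational(3, 2))) = Add(Mul(Pow(22, 2), Add(7, Mul(-1, Pow(22, 2)))), Mul(-447, I, Pow(447, Rational(1, 2)))) = Add(Mul(484, Add(7, Mul(-1, 484))), Mul(-447, I, Pow(447, Rational(1, 2)))) = Add(Mul(484, Add(7, -484)), Mul(-447, I, Pow(447, Rational(1, 2)))) = Add(Mul(484, -477), Mul(-447, I, Pow(447, Rational(1, 2)))) = Add(-230868, Mul(-447, I, Pow(447, Rational(1, 2))))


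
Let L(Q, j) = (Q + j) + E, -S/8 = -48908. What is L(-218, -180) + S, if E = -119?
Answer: 390747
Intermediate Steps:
S = 391264 (S = -8*(-48908) = 391264)
L(Q, j) = -119 + Q + j (L(Q, j) = (Q + j) - 119 = -119 + Q + j)
L(-218, -180) + S = (-119 - 218 - 180) + 391264 = -517 + 391264 = 390747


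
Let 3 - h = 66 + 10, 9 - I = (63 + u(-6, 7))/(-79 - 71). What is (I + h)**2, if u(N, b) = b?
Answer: 908209/225 ≈ 4036.5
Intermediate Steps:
I = 142/15 (I = 9 - (63 + 7)/(-79 - 71) = 9 - 70/(-150) = 9 - 70*(-1)/150 = 9 - 1*(-7/15) = 9 + 7/15 = 142/15 ≈ 9.4667)
h = -73 (h = 3 - (66 + 10) = 3 - 1*76 = 3 - 76 = -73)
(I + h)**2 = (142/15 - 73)**2 = (-953/15)**2 = 908209/225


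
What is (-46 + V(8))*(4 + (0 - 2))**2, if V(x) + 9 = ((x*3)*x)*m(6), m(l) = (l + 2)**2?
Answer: 48932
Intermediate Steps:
m(l) = (2 + l)**2
V(x) = -9 + 192*x**2 (V(x) = -9 + ((x*3)*x)*(2 + 6)**2 = -9 + ((3*x)*x)*8**2 = -9 + (3*x**2)*64 = -9 + 192*x**2)
(-46 + V(8))*(4 + (0 - 2))**2 = (-46 + (-9 + 192*8**2))*(4 + (0 - 2))**2 = (-46 + (-9 + 192*64))*(4 - 2)**2 = (-46 + (-9 + 12288))*2**2 = (-46 + 12279)*4 = 12233*4 = 48932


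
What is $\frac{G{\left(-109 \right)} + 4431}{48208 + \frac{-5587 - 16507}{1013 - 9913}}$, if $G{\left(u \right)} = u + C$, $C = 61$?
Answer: $\frac{19504350}{214536647} \approx 0.090914$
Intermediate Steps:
$G{\left(u \right)} = 61 + u$ ($G{\left(u \right)} = u + 61 = 61 + u$)
$\frac{G{\left(-109 \right)} + 4431}{48208 + \frac{-5587 - 16507}{1013 - 9913}} = \frac{\left(61 - 109\right) + 4431}{48208 + \frac{-5587 - 16507}{1013 - 9913}} = \frac{-48 + 4431}{48208 - \frac{22094}{-8900}} = \frac{4383}{48208 - - \frac{11047}{4450}} = \frac{4383}{48208 + \frac{11047}{4450}} = \frac{4383}{\frac{214536647}{4450}} = 4383 \cdot \frac{4450}{214536647} = \frac{19504350}{214536647}$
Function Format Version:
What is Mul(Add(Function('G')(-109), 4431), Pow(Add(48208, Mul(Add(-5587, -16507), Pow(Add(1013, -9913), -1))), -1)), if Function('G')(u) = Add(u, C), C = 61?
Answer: Rational(19504350, 214536647) ≈ 0.090914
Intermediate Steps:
Function('G')(u) = Add(61, u) (Function('G')(u) = Add(u, 61) = Add(61, u))
Mul(Add(Function('G')(-109), 4431), Pow(Add(48208, Mul(Add(-5587, -16507), Pow(Add(1013, -9913), -1))), -1)) = Mul(Add(Add(61, -109), 4431), Pow(Add(48208, Mul(Add(-5587, -16507), Pow(Add(1013, -9913), -1))), -1)) = Mul(Add(-48, 4431), Pow(Add(48208, Mul(-22094, Pow(-8900, -1))), -1)) = Mul(4383, Pow(Add(48208, Mul(-22094, Rational(-1, 8900))), -1)) = Mul(4383, Pow(Add(48208, Rational(11047, 4450)), -1)) = Mul(4383, Pow(Rational(214536647, 4450), -1)) = Mul(4383, Rational(4450, 214536647)) = Rational(19504350, 214536647)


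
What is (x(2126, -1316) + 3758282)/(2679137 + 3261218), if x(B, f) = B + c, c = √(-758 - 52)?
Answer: 3760408/5940355 + 9*I*√10/5940355 ≈ 0.63303 + 4.791e-6*I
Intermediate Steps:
c = 9*I*√10 (c = √(-810) = 9*I*√10 ≈ 28.461*I)
x(B, f) = B + 9*I*√10
(x(2126, -1316) + 3758282)/(2679137 + 3261218) = ((2126 + 9*I*√10) + 3758282)/(2679137 + 3261218) = (3760408 + 9*I*√10)/5940355 = (3760408 + 9*I*√10)*(1/5940355) = 3760408/5940355 + 9*I*√10/5940355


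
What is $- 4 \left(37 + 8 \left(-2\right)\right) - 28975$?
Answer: $-29059$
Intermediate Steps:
$- 4 \left(37 + 8 \left(-2\right)\right) - 28975 = - 4 \left(37 - 16\right) - 28975 = \left(-4\right) 21 - 28975 = -84 - 28975 = -29059$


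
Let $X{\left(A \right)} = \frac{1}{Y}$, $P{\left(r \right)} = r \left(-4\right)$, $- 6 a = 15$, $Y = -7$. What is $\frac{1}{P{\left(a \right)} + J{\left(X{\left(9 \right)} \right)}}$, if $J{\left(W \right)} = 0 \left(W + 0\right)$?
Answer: $\frac{1}{10} \approx 0.1$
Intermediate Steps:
$a = - \frac{5}{2}$ ($a = \left(- \frac{1}{6}\right) 15 = - \frac{5}{2} \approx -2.5$)
$P{\left(r \right)} = - 4 r$
$X{\left(A \right)} = - \frac{1}{7}$ ($X{\left(A \right)} = \frac{1}{-7} = - \frac{1}{7}$)
$J{\left(W \right)} = 0$ ($J{\left(W \right)} = 0 W = 0$)
$\frac{1}{P{\left(a \right)} + J{\left(X{\left(9 \right)} \right)}} = \frac{1}{\left(-4\right) \left(- \frac{5}{2}\right) + 0} = \frac{1}{10 + 0} = \frac{1}{10}$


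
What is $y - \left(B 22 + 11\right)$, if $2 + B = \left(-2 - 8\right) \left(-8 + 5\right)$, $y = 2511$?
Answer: $1884$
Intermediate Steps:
$B = 28$ ($B = -2 + \left(-2 - 8\right) \left(-8 + 5\right) = -2 - -30 = -2 + 30 = 28$)
$y - \left(B 22 + 11\right) = 2511 - \left(28 \cdot 22 + 11\right) = 2511 - \left(616 + 11\right) = 2511 - 627 = 1884$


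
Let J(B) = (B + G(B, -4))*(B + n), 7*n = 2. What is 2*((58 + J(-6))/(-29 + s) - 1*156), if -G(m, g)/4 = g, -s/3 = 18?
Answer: -181284/581 ≈ -312.02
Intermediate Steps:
s = -54 (s = -3*18 = -54)
G(m, g) = -4*g
n = 2/7 (n = (⅐)*2 = 2/7 ≈ 0.28571)
J(B) = (16 + B)*(2/7 + B) (J(B) = (B - 4*(-4))*(B + 2/7) = (B + 16)*(2/7 + B) = (16 + B)*(2/7 + B))
2*((58 + J(-6))/(-29 + s) - 1*156) = 2*((58 + (32/7 + (-6)² + (114/7)*(-6)))/(-29 - 54) - 1*156) = 2*((58 + (32/7 + 36 - 684/7))/(-83) - 156) = 2*((58 - 400/7)*(-1/83) - 156) = 2*((6/7)*(-1/83) - 156) = 2*(-6/581 - 156) = 2*(-90642/581) = -181284/581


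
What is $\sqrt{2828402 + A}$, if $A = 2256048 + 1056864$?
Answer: $\sqrt{6141314} \approx 2478.2$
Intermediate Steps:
$A = 3312912$
$\sqrt{2828402 + A} = \sqrt{2828402 + 3312912} = \sqrt{6141314}$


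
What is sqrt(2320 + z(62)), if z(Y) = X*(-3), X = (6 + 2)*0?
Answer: 4*sqrt(145) ≈ 48.166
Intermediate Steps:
X = 0 (X = 8*0 = 0)
z(Y) = 0 (z(Y) = 0*(-3) = 0)
sqrt(2320 + z(62)) = sqrt(2320 + 0) = sqrt(2320) = 4*sqrt(145)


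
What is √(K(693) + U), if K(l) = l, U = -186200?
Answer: I*√185507 ≈ 430.71*I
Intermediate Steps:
√(K(693) + U) = √(693 - 186200) = √(-185507) = I*√185507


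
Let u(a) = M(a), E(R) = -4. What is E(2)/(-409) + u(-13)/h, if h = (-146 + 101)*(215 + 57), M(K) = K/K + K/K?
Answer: 24071/2503080 ≈ 0.0096166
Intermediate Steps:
M(K) = 2 (M(K) = 1 + 1 = 2)
u(a) = 2
h = -12240 (h = -45*272 = -12240)
E(2)/(-409) + u(-13)/h = -4/(-409) + 2/(-12240) = -4*(-1/409) + 2*(-1/12240) = 4/409 - 1/6120 = 24071/2503080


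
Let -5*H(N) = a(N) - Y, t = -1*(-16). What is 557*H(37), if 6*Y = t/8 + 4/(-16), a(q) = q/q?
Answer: -9469/120 ≈ -78.908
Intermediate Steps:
a(q) = 1
t = 16
Y = 7/24 (Y = (16/8 + 4/(-16))/6 = (16*(⅛) + 4*(-1/16))/6 = (2 - ¼)/6 = (⅙)*(7/4) = 7/24 ≈ 0.29167)
H(N) = -17/120 (H(N) = -(1 - 1*7/24)/5 = -(1 - 7/24)/5 = -⅕*17/24 = -17/120)
557*H(37) = 557*(-17/120) = -9469/120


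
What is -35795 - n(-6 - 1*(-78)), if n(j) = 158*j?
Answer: -47171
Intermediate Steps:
-35795 - n(-6 - 1*(-78)) = -35795 - 158*(-6 - 1*(-78)) = -35795 - 158*(-6 + 78) = -35795 - 158*72 = -35795 - 1*11376 = -35795 - 11376 = -47171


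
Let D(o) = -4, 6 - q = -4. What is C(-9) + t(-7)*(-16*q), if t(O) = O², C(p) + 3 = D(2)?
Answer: -7847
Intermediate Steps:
q = 10 (q = 6 - 1*(-4) = 6 + 4 = 10)
C(p) = -7 (C(p) = -3 - 4 = -7)
C(-9) + t(-7)*(-16*q) = -7 + (-7)²*(-16*10) = -7 + 49*(-160) = -7 - 7840 = -7847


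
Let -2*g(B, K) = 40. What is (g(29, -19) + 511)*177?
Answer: 86907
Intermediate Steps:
g(B, K) = -20 (g(B, K) = -½*40 = -20)
(g(29, -19) + 511)*177 = (-20 + 511)*177 = 491*177 = 86907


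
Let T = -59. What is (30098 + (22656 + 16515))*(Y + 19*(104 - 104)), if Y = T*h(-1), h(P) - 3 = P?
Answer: -8173742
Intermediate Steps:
h(P) = 3 + P
Y = -118 (Y = -59*(3 - 1) = -59*2 = -118)
(30098 + (22656 + 16515))*(Y + 19*(104 - 104)) = (30098 + (22656 + 16515))*(-118 + 19*(104 - 104)) = (30098 + 39171)*(-118 + 19*0) = 69269*(-118 + 0) = 69269*(-118) = -8173742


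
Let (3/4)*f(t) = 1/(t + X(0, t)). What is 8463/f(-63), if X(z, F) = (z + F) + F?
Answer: -4798521/4 ≈ -1.1996e+6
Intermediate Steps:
X(z, F) = z + 2*F (X(z, F) = (F + z) + F = z + 2*F)
f(t) = 4/(9*t) (f(t) = 4/(3*(t + (0 + 2*t))) = 4/(3*(t + 2*t)) = 4/(3*((3*t))) = 4*(1/(3*t))/3 = 4/(9*t))
8463/f(-63) = 8463/(((4/9)/(-63))) = 8463/(((4/9)*(-1/63))) = 8463/(-4/567) = 8463*(-567/4) = -4798521/4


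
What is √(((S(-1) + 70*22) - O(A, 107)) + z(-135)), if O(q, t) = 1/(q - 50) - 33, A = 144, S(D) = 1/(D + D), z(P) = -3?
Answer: √3467002/47 ≈ 39.617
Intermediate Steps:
S(D) = 1/(2*D)
O(q, t) = -33 + 1/(-50 + q) (O(q, t) = 1/(-50 + q) - 33 = -33 + 1/(-50 + q))
√(((S(-1) + 70*22) - O(A, 107)) + z(-135)) = √((((½)/(-1) + 70*22) - (1651 - 33*144)/(-50 + 144)) - 3) = √((((½)*(-1) + 1540) - (1651 - 4752)/94) - 3) = √(((-½ + 1540) - (-3101)/94) - 3) = √((3079/2 - 1*(-3101/94)) - 3) = √((3079/2 + 3101/94) - 3) = √(73907/47 - 3) = √(73766/47) = √3467002/47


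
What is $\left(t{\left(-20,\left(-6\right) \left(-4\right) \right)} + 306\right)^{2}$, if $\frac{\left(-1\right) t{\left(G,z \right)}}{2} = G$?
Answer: $119716$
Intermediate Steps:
$t{\left(G,z \right)} = - 2 G$
$\left(t{\left(-20,\left(-6\right) \left(-4\right) \right)} + 306\right)^{2} = \left(\left(-2\right) \left(-20\right) + 306\right)^{2} = \left(40 + 306\right)^{2} = 346^{2} = 119716$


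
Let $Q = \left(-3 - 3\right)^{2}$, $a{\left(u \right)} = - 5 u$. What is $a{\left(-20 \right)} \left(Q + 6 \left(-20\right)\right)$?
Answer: $-8400$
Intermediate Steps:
$Q = 36$ ($Q = \left(-6\right)^{2} = 36$)
$a{\left(-20 \right)} \left(Q + 6 \left(-20\right)\right) = \left(-5\right) \left(-20\right) \left(36 + 6 \left(-20\right)\right) = 100 \left(36 - 120\right) = 100 \left(-84\right) = -8400$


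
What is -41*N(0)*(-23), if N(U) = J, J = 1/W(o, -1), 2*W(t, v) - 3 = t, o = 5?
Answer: 943/4 ≈ 235.75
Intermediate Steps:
W(t, v) = 3/2 + t/2
J = 1/4 (J = 1/(3/2 + (1/2)*5) = 1/(3/2 + 5/2) = 1/4 ≈ 0.25000)
N(U) = 1/4
-41*N(0)*(-23) = -41*1/4*(-23) = -41/4*(-23) = 943/4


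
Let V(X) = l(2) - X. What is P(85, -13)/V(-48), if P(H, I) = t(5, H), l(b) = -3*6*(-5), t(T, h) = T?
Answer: 5/138 ≈ 0.036232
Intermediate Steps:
l(b) = 90 (l(b) = -18*(-5) = 90)
P(H, I) = 5
V(X) = 90 - X
P(85, -13)/V(-48) = 5/(90 - 1*(-48)) = 5/(90 + 48) = 5/138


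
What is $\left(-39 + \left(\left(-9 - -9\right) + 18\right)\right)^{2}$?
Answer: $441$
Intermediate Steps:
$\left(-39 + \left(\left(-9 - -9\right) + 18\right)\right)^{2} = \left(-39 + \left(\left(-9 + 9\right) + 18\right)\right)^{2} = \left(-39 + \left(0 + 18\right)\right)^{2} = \left(-39 + 18\right)^{2} = \left(-21\right)^{2} = 441$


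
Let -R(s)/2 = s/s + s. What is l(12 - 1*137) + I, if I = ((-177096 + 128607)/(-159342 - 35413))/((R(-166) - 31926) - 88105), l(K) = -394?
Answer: -9185073140959/23312368255 ≈ -394.00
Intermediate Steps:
R(s) = -2 - 2*s (R(s) = -2*(s/s + s) = -2*(1 + s) = -2 - 2*s)
I = -48489/23312368255 (I = ((-177096 + 128607)/(-159342 - 35413))/(((-2 - 2*(-166)) - 31926) - 88105) = (-48489/(-194755))/(((-2 + 332) - 31926) - 88105) = (-48489*(-1/194755))/((330 - 31926) - 88105) = 48489/(194755*(-31596 - 88105)) = (48489/194755)/(-119701) = (48489/194755)*(-1/119701) = -48489/23312368255 ≈ -2.0800e-6)
l(12 - 1*137) + I = -394 - 48489/23312368255 = -9185073140959/23312368255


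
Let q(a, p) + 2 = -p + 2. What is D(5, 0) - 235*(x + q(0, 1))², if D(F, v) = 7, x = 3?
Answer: -933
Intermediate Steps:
q(a, p) = -p (q(a, p) = -2 + (-p + 2) = -2 + (2 - p) = -p)
D(5, 0) - 235*(x + q(0, 1))² = 7 - 235*(3 - 1*1)² = 7 - 235*(3 - 1)² = 7 - 235*2² = 7 - 235*4 = 7 - 940 = -933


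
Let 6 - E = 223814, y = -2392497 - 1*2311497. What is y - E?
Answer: -4480186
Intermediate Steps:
y = -4703994 (y = -2392497 - 2311497 = -4703994)
E = -223808 (E = 6 - 1*223814 = 6 - 223814 = -223808)
y - E = -4703994 - 1*(-223808) = -4703994 + 223808 = -4480186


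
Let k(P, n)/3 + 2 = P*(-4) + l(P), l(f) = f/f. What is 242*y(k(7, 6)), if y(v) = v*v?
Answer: 1831698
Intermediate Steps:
l(f) = 1
k(P, n) = -3 - 12*P (k(P, n) = -6 + 3*(P*(-4) + 1) = -6 + 3*(-4*P + 1) = -6 + 3*(1 - 4*P) = -6 + (3 - 12*P) = -3 - 12*P)
y(v) = v²
242*y(k(7, 6)) = 242*(-3 - 12*7)² = 242*(-3 - 84)² = 242*(-87)² = 242*7569 = 1831698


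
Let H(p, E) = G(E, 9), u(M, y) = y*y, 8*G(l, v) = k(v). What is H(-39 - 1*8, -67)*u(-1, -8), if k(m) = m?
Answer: 72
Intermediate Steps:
G(l, v) = v/8
u(M, y) = y²
H(p, E) = 9/8 (H(p, E) = (⅛)*9 = 9/8)
H(-39 - 1*8, -67)*u(-1, -8) = (9/8)*(-8)² = (9/8)*64 = 72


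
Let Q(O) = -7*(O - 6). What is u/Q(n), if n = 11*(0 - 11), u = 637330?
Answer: 637330/889 ≈ 716.91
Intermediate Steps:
n = -121 (n = 11*(-11) = -121)
Q(O) = 42 - 7*O (Q(O) = -7*(-6 + O) = 42 - 7*O)
u/Q(n) = 637330/(42 - 7*(-121)) = 637330/(42 + 847) = 637330/889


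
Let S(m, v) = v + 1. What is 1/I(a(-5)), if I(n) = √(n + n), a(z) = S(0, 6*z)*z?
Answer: √290/290 ≈ 0.058722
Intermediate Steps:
S(m, v) = 1 + v
a(z) = z*(1 + 6*z) (a(z) = (1 + 6*z)*z = z*(1 + 6*z))
I(n) = √2*√n (I(n) = √(2*n) = √2*√n)
1/I(a(-5)) = 1/(√2*√(-5*(1 + 6*(-5)))) = 1/(√2*√(-5*(1 - 30))) = 1/(√2*√(-5*(-29))) = 1/(√2*√145) = 1/(√290) = √290/290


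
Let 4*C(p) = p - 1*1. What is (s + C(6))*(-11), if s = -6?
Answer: 209/4 ≈ 52.250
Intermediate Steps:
C(p) = -¼ + p/4 (C(p) = (p - 1*1)/4 = (p - 1)/4 = (-1 + p)/4 = -¼ + p/4)
(s + C(6))*(-11) = (-6 + (-¼ + (¼)*6))*(-11) = (-6 + (-¼ + 3/2))*(-11) = (-6 + 5/4)*(-11) = -19/4*(-11) = 209/4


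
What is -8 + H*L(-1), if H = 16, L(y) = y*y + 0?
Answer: 8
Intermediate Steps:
L(y) = y**2 (L(y) = y**2 + 0 = y**2)
-8 + H*L(-1) = -8 + 16*(-1)**2 = -8 + 16*1 = -8 + 16 = 8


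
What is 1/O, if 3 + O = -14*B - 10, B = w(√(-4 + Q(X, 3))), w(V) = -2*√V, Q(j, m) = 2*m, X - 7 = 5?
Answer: -1/(13 - 28*2^(¼)) ≈ 0.049266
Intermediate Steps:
X = 12 (X = 7 + 5 = 12)
B = -2*2^(¼) (B = -2*(-4 + 2*3)^(¼) = -2*(-4 + 6)^(¼) = -2*2^(¼) ≈ -2.3784)
O = -13 + 28*2^(¼) (O = -3 + (-(-28)*2^(¼) - 10) = -3 + (28*2^(¼) - 10) = -3 + (-10 + 28*2^(¼)) = -13 + 28*2^(¼) ≈ 20.298)
1/O = 1/(-13 + 28*2^(¼))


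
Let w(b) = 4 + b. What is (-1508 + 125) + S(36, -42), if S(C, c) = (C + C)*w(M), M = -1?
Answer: -1167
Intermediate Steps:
S(C, c) = 6*C (S(C, c) = (C + C)*(4 - 1) = (2*C)*3 = 6*C)
(-1508 + 125) + S(36, -42) = (-1508 + 125) + 6*36 = -1383 + 216 = -1167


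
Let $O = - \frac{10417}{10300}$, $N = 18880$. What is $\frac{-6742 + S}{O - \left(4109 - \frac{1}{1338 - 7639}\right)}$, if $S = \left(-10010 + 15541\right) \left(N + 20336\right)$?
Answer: $- \frac{14076677383686200}{266740980517} \approx -52773.0$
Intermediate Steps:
$O = - \frac{10417}{10300}$ ($O = \left(-10417\right) \frac{1}{10300} = - \frac{10417}{10300} \approx -1.0114$)
$S = 216903696$ ($S = \left(-10010 + 15541\right) \left(18880 + 20336\right) = 5531 \cdot 39216 = 216903696$)
$\frac{-6742 + S}{O - \left(4109 - \frac{1}{1338 - 7639}\right)} = \frac{-6742 + 216903696}{- \frac{10417}{10300} - \left(4109 - \frac{1}{1338 - 7639}\right)} = \frac{216896954}{- \frac{10417}{10300} - \left(4109 - \frac{1}{-6301}\right)} = \frac{216896954}{- \frac{10417}{10300} - \frac{25890810}{6301}} = \frac{216896954}{- \frac{266740980517}{64900300}} = 216896954 \left(- \frac{64900300}{266740980517}\right) = - \frac{14076677383686200}{266740980517}$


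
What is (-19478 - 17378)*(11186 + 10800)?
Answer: -810316016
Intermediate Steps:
(-19478 - 17378)*(11186 + 10800) = -36856*21986 = -810316016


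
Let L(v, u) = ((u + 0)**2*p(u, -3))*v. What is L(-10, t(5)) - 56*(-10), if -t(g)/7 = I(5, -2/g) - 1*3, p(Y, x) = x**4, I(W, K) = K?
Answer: -2291282/5 ≈ -4.5826e+5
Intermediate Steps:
t(g) = 21 + 14/g (t(g) = -7*(-2/g - 1*3) = -7*(-2/g - 3) = -7*(-3 - 2/g) = 21 + 14/g)
L(v, u) = 81*v*u**2 (L(v, u) = ((u + 0)**2*(-3)**4)*v = (u**2*81)*v = (81*u**2)*v = 81*v*u**2)
L(-10, t(5)) - 56*(-10) = 81*(-10)*(21 + 14/5)**2 - 56*(-10) = 81*(-10)*(21 + 14*(1/5))**2 + 560 = 81*(-10)*(21 + 14/5)**2 + 560 = 81*(-10)*(119/5)**2 + 560 = 81*(-10)*(14161/25) + 560 = -2294082/5 + 560 = -2291282/5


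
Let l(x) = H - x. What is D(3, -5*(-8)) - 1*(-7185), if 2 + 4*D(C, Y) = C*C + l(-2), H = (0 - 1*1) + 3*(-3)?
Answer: 28739/4 ≈ 7184.8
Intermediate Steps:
H = -10 (H = (0 - 1) - 9 = -1 - 9 = -10)
l(x) = -10 - x
D(C, Y) = -5/2 + C²/4 (D(C, Y) = -½ + (C*C + (-10 - 1*(-2)))/4 = -½ + (C² + (-10 + 2))/4 = -½ + (C² - 8)/4 = -½ + (-8 + C²)/4 = -½ + (-2 + C²/4) = -5/2 + C²/4)
D(3, -5*(-8)) - 1*(-7185) = (-5/2 + (¼)*3²) - 1*(-7185) = (-5/2 + (¼)*9) + 7185 = (-5/2 + 9/4) + 7185 = -¼ + 7185 = 28739/4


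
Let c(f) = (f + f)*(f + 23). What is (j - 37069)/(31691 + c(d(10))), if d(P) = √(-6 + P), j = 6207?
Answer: -30862/31791 ≈ -0.97078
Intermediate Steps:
c(f) = 2*f*(23 + f) (c(f) = (2*f)*(23 + f) = 2*f*(23 + f))
(j - 37069)/(31691 + c(d(10))) = (6207 - 37069)/(31691 + 2*√(-6 + 10)*(23 + √(-6 + 10))) = -30862/(31691 + 2*√4*(23 + √4)) = -30862/(31691 + 2*2*(23 + 2)) = -30862/(31691 + 2*2*25) = -30862/(31691 + 100) = -30862/31791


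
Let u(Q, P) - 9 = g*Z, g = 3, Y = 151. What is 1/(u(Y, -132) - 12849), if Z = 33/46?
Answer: -46/590541 ≈ -7.7895e-5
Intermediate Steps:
Z = 33/46 (Z = 33*(1/46) = 33/46 ≈ 0.71739)
u(Q, P) = 513/46 (u(Q, P) = 9 + 3*(33/46) = 9 + 99/46 = 513/46)
1/(u(Y, -132) - 12849) = 1/(513/46 - 12849) = 1/(-590541/46) = -46/590541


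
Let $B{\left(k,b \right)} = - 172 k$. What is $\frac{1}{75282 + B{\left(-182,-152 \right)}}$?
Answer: $\frac{1}{106586} \approx 9.3821 \cdot 10^{-6}$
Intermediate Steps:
$\frac{1}{75282 + B{\left(-182,-152 \right)}} = \frac{1}{75282 - -31304} = \frac{1}{75282 + 31304} = \frac{1}{106586}$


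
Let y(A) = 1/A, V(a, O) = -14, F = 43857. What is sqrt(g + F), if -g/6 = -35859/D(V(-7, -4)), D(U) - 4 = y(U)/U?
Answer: 3*sqrt(6681041585)/785 ≈ 312.37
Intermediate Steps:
D(U) = 4 + U**(-2) (D(U) = 4 + 1/(U*U) = 4 + U**(-2))
g = 42170184/785 (g = -(-215154)/(4 + (-14)**(-2)) = -(-215154)/(4 + 1/196) = -(-215154)/785/196 = -(-215154)*196/785 = -6*(-7028364/785) = 42170184/785 ≈ 53720.)
sqrt(g + F) = sqrt(42170184/785 + 43857) = sqrt(76597929/785) = 3*sqrt(6681041585)/785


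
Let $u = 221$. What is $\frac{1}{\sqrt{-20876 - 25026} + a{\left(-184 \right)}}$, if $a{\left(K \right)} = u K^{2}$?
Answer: $\frac{3741088}{27991478870439} - \frac{i \sqrt{45902}}{55982957740878} \approx 1.3365 \cdot 10^{-7} - 3.827 \cdot 10^{-12} i$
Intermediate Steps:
$a{\left(K \right)} = 221 K^{2}$
$\frac{1}{\sqrt{-20876 - 25026} + a{\left(-184 \right)}} = \frac{1}{\sqrt{-20876 - 25026} + 221 \left(-184\right)^{2}} = \frac{1}{\sqrt{-45902} + 221 \cdot 33856} = \frac{1}{i \sqrt{45902} + 7482176} = \frac{1}{7482176 + i \sqrt{45902}}$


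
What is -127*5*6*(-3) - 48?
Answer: 11382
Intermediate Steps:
-127*5*6*(-3) - 48 = -3810*(-3) - 48 = -127*(-90) - 48 = 11430 - 48 = 11382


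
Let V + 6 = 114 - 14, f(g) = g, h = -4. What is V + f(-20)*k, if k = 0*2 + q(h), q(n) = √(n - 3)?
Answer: 94 - 20*I*√7 ≈ 94.0 - 52.915*I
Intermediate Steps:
q(n) = √(-3 + n)
V = 94 (V = -6 + (114 - 14) = -6 + 100 = 94)
k = I*√7 (k = 0*2 + √(-3 - 4) = 0 + √(-7) = 0 + I*√7 = I*√7 ≈ 2.6458*I)
V + f(-20)*k = 94 - 20*I*√7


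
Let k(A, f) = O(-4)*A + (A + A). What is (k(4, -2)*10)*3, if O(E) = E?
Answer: -240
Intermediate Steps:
k(A, f) = -2*A (k(A, f) = -4*A + (A + A) = -4*A + 2*A = -2*A)
(k(4, -2)*10)*3 = (-2*4*10)*3 = -8*10*3 = -80*3 = -240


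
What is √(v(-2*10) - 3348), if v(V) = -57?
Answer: I*√3405 ≈ 58.352*I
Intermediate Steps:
√(v(-2*10) - 3348) = √(-57 - 3348) = √(-3405) = I*√3405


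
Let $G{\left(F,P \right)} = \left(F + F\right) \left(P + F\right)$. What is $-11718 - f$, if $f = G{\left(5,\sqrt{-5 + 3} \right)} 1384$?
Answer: $-80918 - 13840 i \sqrt{2} \approx -80918.0 - 19573.0 i$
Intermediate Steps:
$G{\left(F,P \right)} = 2 F \left(F + P\right)$
$f = 69200 + 13840 i \sqrt{2}$ ($f = 2 \cdot 5 \left(5 + \sqrt{-5 + 3}\right) 1384 = 2 \cdot 5 \left(5 + \sqrt{-2}\right) 1384 = 2 \cdot 5 \left(5 + i \sqrt{2}\right) 1384 = \left(50 + 10 i \sqrt{2}\right) 1384 = 69200 + 13840 i \sqrt{2} \approx 69200.0 + 19573.0 i$)
$-11718 - f = -11718 - \left(69200 + 13840 i \sqrt{2}\right) = -80918 - 13840 i \sqrt{2}$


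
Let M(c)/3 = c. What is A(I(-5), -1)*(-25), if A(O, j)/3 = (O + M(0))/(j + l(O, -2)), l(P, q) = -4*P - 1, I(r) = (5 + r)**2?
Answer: 0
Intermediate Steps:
M(c) = 3*c
l(P, q) = -1 - 4*P
A(O, j) = 3*O/(-1 + j - 4*O) (A(O, j) = 3*((O + 3*0)/(j + (-1 - 4*O))) = 3*((O + 0)/(-1 + j - 4*O)) = 3*(O/(-1 + j - 4*O)) = 3*O/(-1 + j - 4*O))
A(I(-5), -1)*(-25) = (3*(5 - 5)**2/(-1 - 1 - 4*(5 - 5)**2))*(-25) = (3*0**2/(-1 - 1 - 4*0**2))*(-25) = (3*0/(-1 - 1 - 4*0))*(-25) = (3*0/(-1 - 1 + 0))*(-25) = (3*0/(-2))*(-25) = (3*0*(-1/2))*(-25) = 0*(-25) = 0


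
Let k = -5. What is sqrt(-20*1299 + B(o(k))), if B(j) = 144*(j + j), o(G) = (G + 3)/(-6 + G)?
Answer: 2*I*sqrt(784311)/11 ≈ 161.02*I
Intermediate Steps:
o(G) = (3 + G)/(-6 + G)
B(j) = 288*j (B(j) = 144*(2*j) = 288*j)
sqrt(-20*1299 + B(o(k))) = sqrt(-20*1299 + 288*((3 - 5)/(-6 - 5))) = sqrt(-25980 + 288*(-2/(-11))) = sqrt(-25980 + 288*(-1/11*(-2))) = sqrt(-25980 + 288*(2/11)) = sqrt(-25980 + 576/11) = sqrt(-285204/11) = 2*I*sqrt(784311)/11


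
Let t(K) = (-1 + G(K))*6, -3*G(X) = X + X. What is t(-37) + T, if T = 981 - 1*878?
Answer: 245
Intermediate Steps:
T = 103 (T = 981 - 878 = 103)
G(X) = -2*X/3 (G(X) = -(X + X)/3 = -2*X/3)
t(K) = -6 - 4*K (t(K) = (-1 - 2*K/3)*6 = -6 - 4*K)
t(-37) + T = (-6 - 4*(-37)) + 103 = (-6 + 148) + 103 = 142 + 103 = 245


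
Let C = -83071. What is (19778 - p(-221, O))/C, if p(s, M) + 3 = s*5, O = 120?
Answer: -20886/83071 ≈ -0.25142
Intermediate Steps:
p(s, M) = -3 + 5*s (p(s, M) = -3 + s*5 = -3 + 5*s)
(19778 - p(-221, O))/C = (19778 - (-3 + 5*(-221)))/(-83071) = (19778 - (-3 - 1105))*(-1/83071) = (19778 - 1*(-1108))*(-1/83071) = (19778 + 1108)*(-1/83071) = 20886*(-1/83071) = -20886/83071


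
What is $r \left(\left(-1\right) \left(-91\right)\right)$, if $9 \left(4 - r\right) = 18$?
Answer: $182$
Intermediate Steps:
$r = 2$ ($r = 4 - 2 = 2$)
$r \left(\left(-1\right) \left(-91\right)\right) = 2 \left(\left(-1\right) \left(-91\right)\right) = 2 \cdot 91 = 182$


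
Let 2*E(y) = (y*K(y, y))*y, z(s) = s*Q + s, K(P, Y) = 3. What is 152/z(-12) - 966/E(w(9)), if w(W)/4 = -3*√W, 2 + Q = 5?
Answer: -1187/324 ≈ -3.6636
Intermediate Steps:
Q = 3 (Q = -2 + 5 = 3)
z(s) = 4*s (z(s) = s*3 + s = 3*s + s = 4*s)
w(W) = -12*√W (w(W) = 4*(-3*√W) = -12*√W)
E(y) = 3*y²/2 (E(y) = ((y*3)*y)/2 = ((3*y)*y)/2 = (3*y²)/2 = 3*y²/2)
152/z(-12) - 966/E(w(9)) = 152/((4*(-12))) - 966/(3*(-12*√9)²/2) = 152/(-48) - 966/(3*(-12*3)²/2) = 152*(-1/48) - 966/((3/2)*(-36)²) = -19/6 - 966/((3/2)*1296) = -19/6 - 966/1944 = -19/6 - 966*1/1944 = -19/6 - 161/324 = -1187/324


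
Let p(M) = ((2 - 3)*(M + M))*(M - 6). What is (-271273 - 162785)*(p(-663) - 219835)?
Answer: 480471387882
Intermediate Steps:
p(M) = -2*M*(-6 + M) (p(M) = (-2*M)*(-6 + M) = -2*M*(-6 + M))
(-271273 - 162785)*(p(-663) - 219835) = (-271273 - 162785)*(2*(-663)*(6 - 1*(-663)) - 219835) = -434058*(2*(-663)*(6 + 663) - 219835) = -434058*(2*(-663)*669 - 219835) = -434058*(-887094 - 219835) = -434058*(-1106929) = 480471387882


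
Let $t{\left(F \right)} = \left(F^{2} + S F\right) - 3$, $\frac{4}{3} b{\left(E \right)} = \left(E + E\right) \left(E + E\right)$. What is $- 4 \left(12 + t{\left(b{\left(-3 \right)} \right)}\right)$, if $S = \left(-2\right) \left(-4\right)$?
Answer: $-3816$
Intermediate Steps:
$S = 8$
$b{\left(E \right)} = 3 E^{2}$ ($b{\left(E \right)} = \frac{3 \left(E + E\right) \left(E + E\right)}{4} = \frac{3 \cdot 2 E 2 E}{4} = \frac{3 \cdot 4 E^{2}}{4} = 3 E^{2}$)
$t{\left(F \right)} = -3 + F^{2} + 8 F$ ($t{\left(F \right)} = \left(F^{2} + 8 F\right) - 3 = -3 + F^{2} + 8 F$)
$- 4 \left(12 + t{\left(b{\left(-3 \right)} \right)}\right) = - 4 \left(12 + \left(-3 + \left(3 \left(-3\right)^{2}\right)^{2} + 8 \cdot 3 \left(-3\right)^{2}\right)\right) = - 4 \left(12 + \left(-3 + \left(3 \cdot 9\right)^{2} + 8 \cdot 3 \cdot 9\right)\right) = - 4 \left(12 + \left(-3 + 27^{2} + 8 \cdot 27\right)\right) = - 4 \left(12 + \left(-3 + 729 + 216\right)\right) = - 4 \left(12 + 942\right) = \left(-4\right) 954 = -3816$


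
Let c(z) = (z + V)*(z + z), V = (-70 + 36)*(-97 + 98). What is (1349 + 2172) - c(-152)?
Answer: -53023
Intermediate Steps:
V = -34 (V = -34*1 = -34)
c(z) = 2*z*(-34 + z) (c(z) = (z - 34)*(z + z) = (-34 + z)*(2*z) = 2*z*(-34 + z))
(1349 + 2172) - c(-152) = (1349 + 2172) - 2*(-152)*(-34 - 152) = 3521 - 2*(-152)*(-186) = 3521 - 1*56544 = 3521 - 56544 = -53023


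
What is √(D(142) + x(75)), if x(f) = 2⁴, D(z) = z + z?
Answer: 10*√3 ≈ 17.320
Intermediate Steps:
D(z) = 2*z
x(f) = 16
√(D(142) + x(75)) = √(2*142 + 16) = √(284 + 16) = √300 = 10*√3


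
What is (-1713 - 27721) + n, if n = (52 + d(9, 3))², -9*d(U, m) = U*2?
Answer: -26934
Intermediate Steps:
d(U, m) = -2*U/9 (d(U, m) = -U*2/9 = -2*U/9)
n = 2500 (n = (52 - 2/9*9)² = (52 - 2)² = 50² = 2500)
(-1713 - 27721) + n = (-1713 - 27721) + 2500 = -29434 + 2500 = -26934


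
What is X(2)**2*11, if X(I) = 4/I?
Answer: 44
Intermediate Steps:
X(2)**2*11 = (4/2)**2*11 = (4*(1/2))**2*11 = 2**2*11 = 4*11 = 44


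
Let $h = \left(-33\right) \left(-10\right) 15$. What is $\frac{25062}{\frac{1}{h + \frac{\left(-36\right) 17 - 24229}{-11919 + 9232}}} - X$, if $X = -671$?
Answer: $\frac{333965258419}{2687} \approx 1.2429 \cdot 10^{8}$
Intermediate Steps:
$h = 4950$ ($h = 330 \cdot 15 = 4950$)
$\frac{25062}{\frac{1}{h + \frac{\left(-36\right) 17 - 24229}{-11919 + 9232}}} - X = \frac{25062}{\frac{1}{4950 + \frac{\left(-36\right) 17 - 24229}{-11919 + 9232}}} - -671 = \frac{25062}{\frac{1}{4950 + \frac{-612 - 24229}{-2687}}} + 671 = \frac{25062}{\frac{1}{4950 - - \frac{24841}{2687}}} + 671 = \frac{25062}{\frac{1}{4950 + \frac{24841}{2687}}} + 671 = \frac{25062}{\frac{1}{\frac{13325491}{2687}}} + 671 = \frac{25062}{\frac{2687}{13325491}} + 671 = 25062 \cdot \frac{13325491}{2687} + 671 = \frac{333963455442}{2687} + 671 = \frac{333965258419}{2687}$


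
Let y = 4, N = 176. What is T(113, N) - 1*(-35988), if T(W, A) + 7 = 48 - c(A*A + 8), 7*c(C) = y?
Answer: 252199/7 ≈ 36028.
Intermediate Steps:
c(C) = 4/7 (c(C) = (⅐)*4 = 4/7)
T(W, A) = 283/7 (T(W, A) = -7 + (48 - 1*4/7) = -7 + (48 - 4/7) = -7 + 332/7 = 283/7)
T(113, N) - 1*(-35988) = 283/7 - 1*(-35988) = 283/7 + 35988 = 252199/7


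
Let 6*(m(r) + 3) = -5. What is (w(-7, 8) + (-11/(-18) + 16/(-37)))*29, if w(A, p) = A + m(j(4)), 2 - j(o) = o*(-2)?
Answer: -102892/333 ≈ -308.98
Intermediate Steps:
j(o) = 2 + 2*o (j(o) = 2 - o*(-2) = 2 - (-2)*o = 2 + 2*o)
m(r) = -23/6 (m(r) = -3 + (1/6)*(-5) = -3 - 5/6 = -23/6)
w(A, p) = -23/6 + A (w(A, p) = A - 23/6 = -23/6 + A)
(w(-7, 8) + (-11/(-18) + 16/(-37)))*29 = ((-23/6 - 7) + (-11/(-18) + 16/(-37)))*29 = (-65/6 + (-11*(-1/18) + 16*(-1/37)))*29 = (-65/6 + (11/18 - 16/37))*29 = (-65/6 + 119/666)*29 = -3548/333*29 = -102892/333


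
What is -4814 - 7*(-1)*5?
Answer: -4779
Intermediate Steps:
-4814 - 7*(-1)*5 = -4814 - (-7)*5 = -4814 - 1*(-35) = -4814 + 35 = -4779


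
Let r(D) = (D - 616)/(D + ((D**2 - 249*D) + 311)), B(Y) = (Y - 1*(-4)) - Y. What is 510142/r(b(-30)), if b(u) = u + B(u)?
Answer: -1896452885/321 ≈ -5.9080e+6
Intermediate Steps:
B(Y) = 4 (B(Y) = (Y + 4) - Y = (4 + Y) - Y = 4)
b(u) = 4 + u (b(u) = u + 4 = 4 + u)
r(D) = (-616 + D)/(311 + D**2 - 248*D) (r(D) = (-616 + D)/(D + (311 + D**2 - 249*D)) = (-616 + D)/(311 + D**2 - 248*D))
510142/r(b(-30)) = 510142/(((-616 + (4 - 30))/(311 + (4 - 30)**2 - 248*(4 - 30)))) = 510142/(((-616 - 26)/(311 + (-26)**2 - 248*(-26)))) = 510142/((-642/(311 + 676 + 6448))) = 510142/((-642/7435)) = 510142/(((1/7435)*(-642))) = 510142/(-642/7435) = 510142*(-7435/642) = -1896452885/321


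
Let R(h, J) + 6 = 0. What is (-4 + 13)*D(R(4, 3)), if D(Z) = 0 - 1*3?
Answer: -27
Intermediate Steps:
R(h, J) = -6 (R(h, J) = -6 + 0 = -6)
D(Z) = -3 (D(Z) = 0 - 3 = -3)
(-4 + 13)*D(R(4, 3)) = (-4 + 13)*(-3) = 9*(-3) = -27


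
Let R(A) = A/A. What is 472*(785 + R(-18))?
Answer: 370992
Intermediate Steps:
R(A) = 1
472*(785 + R(-18)) = 472*(785 + 1) = 472*786 = 370992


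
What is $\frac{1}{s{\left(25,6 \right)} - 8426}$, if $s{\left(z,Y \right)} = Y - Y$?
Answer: $- \frac{1}{8426} \approx -0.00011868$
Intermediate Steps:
$s{\left(z,Y \right)} = 0$
$\frac{1}{s{\left(25,6 \right)} - 8426} = \frac{1}{0 - 8426} = \frac{1}{-8426} = - \frac{1}{8426}$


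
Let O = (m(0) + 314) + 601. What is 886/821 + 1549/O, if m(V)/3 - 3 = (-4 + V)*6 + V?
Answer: 2026601/699492 ≈ 2.8972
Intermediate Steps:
m(V) = -63 + 21*V (m(V) = 9 + 3*((-4 + V)*6 + V) = 9 + 3*((-24 + 6*V) + V) = 9 + 3*(-24 + 7*V) = 9 + (-72 + 21*V) = -63 + 21*V)
O = 852 (O = ((-63 + 21*0) + 314) + 601 = ((-63 + 0) + 314) + 601 = (-63 + 314) + 601 = 251 + 601 = 852)
886/821 + 1549/O = 886/821 + 1549/852 = 2026601/699492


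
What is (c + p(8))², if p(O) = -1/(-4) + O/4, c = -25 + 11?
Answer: 2209/16 ≈ 138.06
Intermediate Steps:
c = -14
p(O) = ¼ + O/4 (p(O) = -1*(-¼) + O*(¼) = ¼ + O/4)
(c + p(8))² = (-14 + (¼ + (¼)*8))² = (-14 + (¼ + 2))² = (-14 + 9/4)² = (-47/4)² = 2209/16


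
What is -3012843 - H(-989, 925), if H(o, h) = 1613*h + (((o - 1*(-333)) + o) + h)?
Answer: -4504148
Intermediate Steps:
H(o, h) = 333 + 2*o + 1614*h (H(o, h) = 1613*h + (((o + 333) + o) + h) = 1613*h + (((333 + o) + o) + h) = 1613*h + ((333 + 2*o) + h) = 1613*h + (333 + h + 2*o) = 333 + 2*o + 1614*h)
-3012843 - H(-989, 925) = -3012843 - (333 + 2*(-989) + 1614*925) = -3012843 - (333 - 1978 + 1492950) = -3012843 - 1*1491305 = -3012843 - 1491305 = -4504148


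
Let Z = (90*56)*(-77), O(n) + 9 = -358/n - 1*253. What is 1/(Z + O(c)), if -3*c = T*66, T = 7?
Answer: -77/29902155 ≈ -2.5751e-6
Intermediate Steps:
c = -154 (c = -7*66/3 = -⅓*462 = -154)
O(n) = -262 - 358/n (O(n) = -9 + (-358/n - 1*253) = -9 + (-358/n - 253) = -9 + (-253 - 358/n) = -262 - 358/n)
Z = -388080 (Z = 5040*(-77) = -388080)
1/(Z + O(c)) = 1/(-388080 + (-262 - 358/(-154))) = 1/(-388080 + (-262 - 358*(-1/154))) = 1/(-388080 + (-262 + 179/77)) = 1/(-388080 - 19995/77) = 1/(-29902155/77) = -77/29902155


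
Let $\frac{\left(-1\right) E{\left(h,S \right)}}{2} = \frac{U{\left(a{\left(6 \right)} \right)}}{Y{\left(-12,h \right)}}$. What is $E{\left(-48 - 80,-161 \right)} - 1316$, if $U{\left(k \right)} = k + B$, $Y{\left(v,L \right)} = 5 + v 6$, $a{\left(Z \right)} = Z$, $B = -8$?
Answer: $- \frac{88176}{67} \approx -1316.1$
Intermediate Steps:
$Y{\left(v,L \right)} = 5 + 6 v$
$U{\left(k \right)} = -8 + k$ ($U{\left(k \right)} = k - 8 = -8 + k$)
$E{\left(h,S \right)} = - \frac{4}{67}$ ($E{\left(h,S \right)} = - 2 \frac{-8 + 6}{5 + 6 \left(-12\right)} = - 2 \left(- \frac{2}{5 - 72}\right) = - 2 \left(- \frac{2}{-67}\right) = - 2 \left(\left(-2\right) \left(- \frac{1}{67}\right)\right) = \left(-2\right) \frac{2}{67} = - \frac{4}{67}$)
$E{\left(-48 - 80,-161 \right)} - 1316 = - \frac{4}{67} - 1316 = - \frac{88176}{67}$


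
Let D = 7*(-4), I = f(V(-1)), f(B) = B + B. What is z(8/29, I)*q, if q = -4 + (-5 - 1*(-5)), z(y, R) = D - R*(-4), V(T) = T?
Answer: 144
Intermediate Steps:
f(B) = 2*B
I = -2 (I = 2*(-1) = -2)
D = -28
z(y, R) = -28 + 4*R (z(y, R) = -28 - R*(-4) = -28 - (-4)*R = -28 + 4*R)
q = -4 (q = -4 + (-5 + 5) = -4 + 0 = -4)
z(8/29, I)*q = (-28 + 4*(-2))*(-4) = (-28 - 8)*(-4) = -36*(-4) = 144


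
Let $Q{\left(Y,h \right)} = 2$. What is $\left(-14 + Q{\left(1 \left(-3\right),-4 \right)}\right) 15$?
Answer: $-180$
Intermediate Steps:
$\left(-14 + Q{\left(1 \left(-3\right),-4 \right)}\right) 15 = \left(-14 + 2\right) 15 = \left(-12\right) 15 = -180$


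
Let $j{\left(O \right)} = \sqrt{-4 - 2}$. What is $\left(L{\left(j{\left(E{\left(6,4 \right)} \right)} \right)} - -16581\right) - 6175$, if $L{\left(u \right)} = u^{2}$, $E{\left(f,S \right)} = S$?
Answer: $10400$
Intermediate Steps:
$j{\left(O \right)} = i \sqrt{6}$ ($j{\left(O \right)} = \sqrt{-6} = i \sqrt{6}$)
$\left(L{\left(j{\left(E{\left(6,4 \right)} \right)} \right)} - -16581\right) - 6175 = \left(\left(i \sqrt{6}\right)^{2} - -16581\right) - 6175 = \left(-6 + 16581\right) - 6175 = 16575 - 6175 = 10400$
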